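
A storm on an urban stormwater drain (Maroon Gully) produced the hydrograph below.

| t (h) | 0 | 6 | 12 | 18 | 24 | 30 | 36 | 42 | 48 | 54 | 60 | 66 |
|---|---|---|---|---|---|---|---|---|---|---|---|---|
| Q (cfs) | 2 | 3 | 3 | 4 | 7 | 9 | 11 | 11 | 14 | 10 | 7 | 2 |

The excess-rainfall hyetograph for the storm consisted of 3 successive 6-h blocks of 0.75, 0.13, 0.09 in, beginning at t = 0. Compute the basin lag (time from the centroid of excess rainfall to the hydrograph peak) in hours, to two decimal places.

Centroid of excess rainfall: t_c = Σ P_i·t̄_i / ΣP_i = 4.9175 h (block centres at 3, 9, 15 h).
Hydrograph peak occurs at t = 48 h, so basin lag t_L = 48 − 4.9175 = 43.08 h.

t_L ≈ 43.08 h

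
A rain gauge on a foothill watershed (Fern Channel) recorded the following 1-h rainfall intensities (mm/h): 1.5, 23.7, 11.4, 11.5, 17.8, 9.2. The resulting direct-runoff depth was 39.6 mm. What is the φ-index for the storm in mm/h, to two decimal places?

Only the 5 blocks with intensity above φ contribute runoff: 23.7, 11.4, 11.5, 17.8, 9.2 mm/h.
Σ(I−φ)·Δt = d  ⇒  (23.7+11.4+11.5+17.8+9.2 − 5φ)·1 = 39.6
φ = (73.60 − 39.6/1) / 5 = 6.80 mm/h.

φ ≈ 6.80 mm/h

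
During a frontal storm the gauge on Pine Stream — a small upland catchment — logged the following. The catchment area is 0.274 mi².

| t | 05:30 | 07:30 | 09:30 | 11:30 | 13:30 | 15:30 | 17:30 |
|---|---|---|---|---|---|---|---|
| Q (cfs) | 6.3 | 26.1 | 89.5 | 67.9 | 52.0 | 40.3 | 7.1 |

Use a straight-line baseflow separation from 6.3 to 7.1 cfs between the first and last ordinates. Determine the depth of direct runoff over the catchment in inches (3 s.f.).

Direct runoff: 0.00, 19.67, 82.93, 61.20, 45.17, 33.33, 0.00 cfs; ΣQ_DR = 242.3 cfs.
V = ΣQ_DR · Δt = 242.3 × 7200 s = 1.745 × 10^6 ft³.
Over A = 0.274 mi², depth = V / A = 2.74 in.

d ≈ 2.74 in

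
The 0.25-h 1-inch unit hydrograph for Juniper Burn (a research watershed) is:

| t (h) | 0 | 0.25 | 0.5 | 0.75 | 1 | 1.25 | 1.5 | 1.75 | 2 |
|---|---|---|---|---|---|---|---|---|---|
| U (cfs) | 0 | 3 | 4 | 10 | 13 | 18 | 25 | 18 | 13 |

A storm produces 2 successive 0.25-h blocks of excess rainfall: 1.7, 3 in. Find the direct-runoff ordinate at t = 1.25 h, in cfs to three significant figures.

By discrete convolution, Q_j = Σ (P_i / 1 in) · U_{j−i}.
At t = 1.25 h (j=5): Q = (1.7/1)·18 + (3/1)·13 = 69.6 cfs.

Q ≈ 69.6 cfs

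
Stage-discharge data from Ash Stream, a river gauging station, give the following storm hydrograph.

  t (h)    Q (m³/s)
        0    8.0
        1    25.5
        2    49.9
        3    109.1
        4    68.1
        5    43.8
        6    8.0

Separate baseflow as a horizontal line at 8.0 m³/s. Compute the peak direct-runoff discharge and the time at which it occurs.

Subtracting baseflow gives direct-runoff ordinates: 0.0, 17.5, 41.9, 101.1, 60.1, 35.8, 0.0 m³/s.
The maximum is 101.1 m³/s, occurring at the reading for t = 3 h.

Q_p = 101.1 m³/s at t = 3 h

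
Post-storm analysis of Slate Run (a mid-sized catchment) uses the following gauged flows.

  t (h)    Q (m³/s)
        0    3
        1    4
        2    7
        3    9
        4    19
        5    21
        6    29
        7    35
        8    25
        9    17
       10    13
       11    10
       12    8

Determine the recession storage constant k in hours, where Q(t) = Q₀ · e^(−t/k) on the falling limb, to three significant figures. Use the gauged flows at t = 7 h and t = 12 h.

k ≈ 3.39 h

On the falling limb, Q drops from 35 to 8 m³/s between t = 7 h and t = 12 h (Δt = 5 h).
k = −Δt / ln(Q₂/Q₁) = −5 / ln(8/35) = 3.39 h.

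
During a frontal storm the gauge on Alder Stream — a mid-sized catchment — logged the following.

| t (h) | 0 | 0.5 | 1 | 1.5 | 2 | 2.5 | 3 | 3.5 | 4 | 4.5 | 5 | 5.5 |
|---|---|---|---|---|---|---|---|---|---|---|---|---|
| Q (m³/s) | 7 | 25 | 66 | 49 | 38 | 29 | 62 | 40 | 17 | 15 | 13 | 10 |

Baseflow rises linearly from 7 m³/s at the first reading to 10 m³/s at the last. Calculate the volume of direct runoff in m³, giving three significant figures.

V ≈ 4.84 × 10^5 m³

Direct-runoff ordinates (Q − Q_b): 0.00, 17.73, 58.45, 41.18, 29.91, 20.64, 53.36, 31.09, 7.82, 5.55, 3.27, 0.00 m³/s.
ΣQ_DR = 269.0 m³/s.
With Δt = 0.5 h = 1800 s, V = ΣQ_DR · Δt = 269.0 × 1800 = 4.84 × 10^5 m³.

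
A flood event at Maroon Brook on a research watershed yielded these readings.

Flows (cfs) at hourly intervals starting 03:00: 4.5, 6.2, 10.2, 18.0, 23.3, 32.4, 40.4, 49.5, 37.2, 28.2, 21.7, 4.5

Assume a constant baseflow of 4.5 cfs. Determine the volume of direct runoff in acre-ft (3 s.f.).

V ≈ 18.4 acre-ft

Direct-runoff ordinates (Q − Q_b): 0.0, 1.7, 5.7, 13.5, 18.8, 27.9, 35.9, 45.0, 32.7, 23.7, 17.2, 0.0 cfs.
ΣQ_DR = 222.1 cfs.
With Δt = 1 h = 3600 s, V = ΣQ_DR · Δt = 222.1 × 3600 = 8.00 × 10^5 ft³ = 18.4 acre-ft.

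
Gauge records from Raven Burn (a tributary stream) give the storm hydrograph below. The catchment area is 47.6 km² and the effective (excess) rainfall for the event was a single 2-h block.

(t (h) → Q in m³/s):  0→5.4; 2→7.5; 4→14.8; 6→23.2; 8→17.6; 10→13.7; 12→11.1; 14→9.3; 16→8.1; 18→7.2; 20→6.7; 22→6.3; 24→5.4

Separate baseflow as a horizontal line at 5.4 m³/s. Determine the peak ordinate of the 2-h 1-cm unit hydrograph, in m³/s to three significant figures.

U_p ≈ 17.8 m³/s

Direct runoff: 0.0, 2.1, 9.4, 17.8, 12.2, 8.3, 5.7, 3.9, 2.7, 1.8, 1.3, 0.9, 0.0 m³/s; ΣQ_DR = 66.10 m³/s, peak = 17.8 m³/s.
Runoff depth d = ΣQ_DR·Δt / A = 66.10 × 7200 / (47.6 km²) = 9.998 mm.
The 1-cm UH is the DRH scaled by (10 mm)/d, so U_p = 17.8 × 10/9.998 = 17.8 m³/s.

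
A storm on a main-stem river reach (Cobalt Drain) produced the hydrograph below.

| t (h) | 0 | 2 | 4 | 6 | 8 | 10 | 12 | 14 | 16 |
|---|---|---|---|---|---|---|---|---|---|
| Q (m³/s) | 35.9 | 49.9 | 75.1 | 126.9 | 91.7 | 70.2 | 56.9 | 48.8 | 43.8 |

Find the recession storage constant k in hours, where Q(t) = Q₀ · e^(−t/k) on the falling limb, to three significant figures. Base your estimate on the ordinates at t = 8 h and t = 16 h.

On the falling limb, Q drops from 91.7 to 43.8 m³/s between t = 8 h and t = 16 h (Δt = 8 h).
k = −Δt / ln(Q₂/Q₁) = −8 / ln(43.8/91.7) = 10.8 h.

k ≈ 10.8 h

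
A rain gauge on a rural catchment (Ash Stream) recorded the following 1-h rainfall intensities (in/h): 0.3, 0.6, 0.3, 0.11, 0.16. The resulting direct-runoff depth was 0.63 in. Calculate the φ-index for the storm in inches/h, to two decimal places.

φ ≈ 0.19 in/h

Only the 3 blocks with intensity above φ contribute runoff: 0.3, 0.6, 0.3 in/h.
Σ(I−φ)·Δt = d  ⇒  (0.3+0.6+0.3 − 3φ)·1 = 0.63
φ = (1.200 − 0.63/1) / 3 = 0.19 in/h.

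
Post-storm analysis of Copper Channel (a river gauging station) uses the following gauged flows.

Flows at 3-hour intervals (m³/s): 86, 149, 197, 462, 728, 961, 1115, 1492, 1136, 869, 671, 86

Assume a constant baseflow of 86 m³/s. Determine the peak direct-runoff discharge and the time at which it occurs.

Q_p = 1406.0 m³/s at t = 21 h

Subtracting baseflow gives direct-runoff ordinates: 0.0, 63.0, 111.0, 376.0, 642.0, 875.0, 1029.0, 1406.0, 1050.0, 783.0, 585.0, 0.0 m³/s.
The maximum is 1406.0 m³/s, occurring at the reading for t = 21 h.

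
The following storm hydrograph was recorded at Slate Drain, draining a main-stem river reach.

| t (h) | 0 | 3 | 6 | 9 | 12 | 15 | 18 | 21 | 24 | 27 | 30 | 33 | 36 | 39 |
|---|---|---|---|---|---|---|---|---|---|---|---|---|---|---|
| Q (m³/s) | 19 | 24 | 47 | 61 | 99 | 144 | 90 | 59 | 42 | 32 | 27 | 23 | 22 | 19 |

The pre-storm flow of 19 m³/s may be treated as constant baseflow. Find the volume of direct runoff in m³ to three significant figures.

V ≈ 4.77 × 10^6 m³

Direct-runoff ordinates (Q − Q_b): 0.0, 5.0, 28.0, 42.0, 80.0, 125.0, 71.0, 40.0, 23.0, 13.0, 8.0, 4.0, 3.0, 0.0 m³/s.
ΣQ_DR = 442.0 m³/s.
With Δt = 3 h = 10800 s, V = ΣQ_DR · Δt = 442.0 × 10800 = 4.77 × 10^6 m³.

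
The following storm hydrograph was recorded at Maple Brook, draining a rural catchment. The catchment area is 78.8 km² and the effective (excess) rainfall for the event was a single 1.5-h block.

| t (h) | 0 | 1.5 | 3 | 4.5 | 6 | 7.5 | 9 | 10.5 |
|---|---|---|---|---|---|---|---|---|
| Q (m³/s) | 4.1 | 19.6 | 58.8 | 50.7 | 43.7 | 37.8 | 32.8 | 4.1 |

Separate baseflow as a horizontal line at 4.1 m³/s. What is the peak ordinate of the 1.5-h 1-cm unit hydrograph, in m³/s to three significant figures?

Direct runoff: 0.0, 15.5, 54.7, 46.6, 39.6, 33.7, 28.7, 0.0 m³/s; ΣQ_DR = 218.8 m³/s, peak = 54.7 m³/s.
Runoff depth d = ΣQ_DR·Δt / A = 218.8 × 5400 / (78.8 km²) = 14.99 mm.
The 1-cm UH is the DRH scaled by (10 mm)/d, so U_p = 54.7 × 10/14.99 = 36.5 m³/s.

U_p ≈ 36.5 m³/s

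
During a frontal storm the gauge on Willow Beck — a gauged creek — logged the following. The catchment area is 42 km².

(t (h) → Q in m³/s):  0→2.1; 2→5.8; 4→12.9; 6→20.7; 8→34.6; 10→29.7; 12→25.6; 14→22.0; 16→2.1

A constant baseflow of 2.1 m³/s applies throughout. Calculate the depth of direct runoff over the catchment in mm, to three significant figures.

d ≈ 23.4 mm

Direct runoff: 0.0, 3.7, 10.8, 18.6, 32.5, 27.6, 23.5, 19.9, 0.0 m³/s; ΣQ_DR = 136.6 m³/s.
V = ΣQ_DR · Δt = 136.6 × 7200 s = 9.835 × 10^5 m³.
Over A = 42 km², depth = V / A = 23.4 mm.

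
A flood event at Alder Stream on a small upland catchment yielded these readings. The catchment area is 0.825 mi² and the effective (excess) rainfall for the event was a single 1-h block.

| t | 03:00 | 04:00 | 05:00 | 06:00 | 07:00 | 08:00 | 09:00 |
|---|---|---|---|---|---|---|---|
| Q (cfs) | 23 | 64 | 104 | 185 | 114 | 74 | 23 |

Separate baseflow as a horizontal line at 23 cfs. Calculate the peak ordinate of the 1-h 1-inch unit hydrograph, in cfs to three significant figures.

U_p ≈ 202 cfs

Direct runoff: 0.0, 41.0, 81.0, 162.0, 91.0, 51.0, 0.0 cfs; ΣQ_DR = 426.0 cfs, peak = 162.0 cfs.
Runoff depth d = ΣQ_DR·Δt / A = 426.0 × 3600 / (0.825 mi²) = 0.8001 in.
The 1-inch UH is the DRH scaled by (1 in)/d, so U_p = 162.0 × 1/0.8001 = 202 cfs.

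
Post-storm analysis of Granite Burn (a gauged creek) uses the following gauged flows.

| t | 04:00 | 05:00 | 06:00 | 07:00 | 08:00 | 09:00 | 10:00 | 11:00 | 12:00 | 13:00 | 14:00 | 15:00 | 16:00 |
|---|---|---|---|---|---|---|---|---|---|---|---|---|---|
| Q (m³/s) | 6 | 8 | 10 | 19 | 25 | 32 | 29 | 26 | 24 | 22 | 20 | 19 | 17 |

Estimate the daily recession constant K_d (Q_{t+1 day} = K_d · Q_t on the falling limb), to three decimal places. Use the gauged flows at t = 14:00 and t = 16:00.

Between t = 14:00 and t = 16:00 the flow falls from 20 to 17 m³/s over 2×1 h = 2 h.
Per-interval ratio K = (17/20)^(1/2) = 0.9220; K_d = K^(24/1) = 0.142.

K_d ≈ 0.142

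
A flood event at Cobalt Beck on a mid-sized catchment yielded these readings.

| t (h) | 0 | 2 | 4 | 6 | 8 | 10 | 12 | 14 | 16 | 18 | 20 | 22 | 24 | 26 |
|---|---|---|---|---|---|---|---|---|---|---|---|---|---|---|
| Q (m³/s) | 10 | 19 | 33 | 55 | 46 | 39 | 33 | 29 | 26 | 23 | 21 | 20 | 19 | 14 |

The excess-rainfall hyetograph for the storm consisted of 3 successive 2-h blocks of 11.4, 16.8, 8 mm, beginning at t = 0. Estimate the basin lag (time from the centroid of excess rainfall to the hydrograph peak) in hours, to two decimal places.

t_L ≈ 3.19 h

Centroid of excess rainfall: t_c = Σ P_i·t̄_i / ΣP_i = 2.8122 h (block centres at 1, 3, 5 h).
Hydrograph peak occurs at t = 6 h, so basin lag t_L = 6 − 2.8122 = 3.19 h.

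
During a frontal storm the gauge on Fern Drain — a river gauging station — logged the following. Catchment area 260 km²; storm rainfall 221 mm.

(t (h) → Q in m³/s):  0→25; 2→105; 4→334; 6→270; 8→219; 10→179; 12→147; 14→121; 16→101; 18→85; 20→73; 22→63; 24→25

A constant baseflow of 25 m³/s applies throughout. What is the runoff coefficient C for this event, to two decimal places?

ΣQ_DR = 1422 m³/s; V = ΣQ_DR·Δt = 1.024 × 10^7 m³.
Runoff depth d = V / A = 39.38 mm.
C = d / P = 39.38 / 221 = 0.18.

C ≈ 0.18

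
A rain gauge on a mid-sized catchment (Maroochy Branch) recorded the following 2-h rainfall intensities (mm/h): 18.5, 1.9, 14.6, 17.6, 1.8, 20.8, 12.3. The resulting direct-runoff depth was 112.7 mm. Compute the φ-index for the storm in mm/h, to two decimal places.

φ ≈ 5.49 mm/h

Only the 5 blocks with intensity above φ contribute runoff: 18.5, 14.6, 17.6, 20.8, 12.3 mm/h.
Σ(I−φ)·Δt = d  ⇒  (18.5+14.6+17.6+20.8+12.3 − 5φ)·2 = 112.7
φ = (83.80 − 112.7/2) / 5 = 5.49 mm/h.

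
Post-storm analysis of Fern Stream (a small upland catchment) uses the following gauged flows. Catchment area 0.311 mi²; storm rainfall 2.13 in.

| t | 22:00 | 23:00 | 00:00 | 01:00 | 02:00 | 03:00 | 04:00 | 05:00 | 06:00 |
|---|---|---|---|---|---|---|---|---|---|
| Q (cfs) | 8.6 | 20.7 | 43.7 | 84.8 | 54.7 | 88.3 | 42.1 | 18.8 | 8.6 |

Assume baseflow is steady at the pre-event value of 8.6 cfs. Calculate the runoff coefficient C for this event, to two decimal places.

C ≈ 0.69

ΣQ_DR = 292.9 cfs; V = ΣQ_DR·Δt = 1.054 × 10^6 ft³.
Runoff depth d = V / A = 1.459 in.
C = d / P = 1.459 / 2.13 = 0.69.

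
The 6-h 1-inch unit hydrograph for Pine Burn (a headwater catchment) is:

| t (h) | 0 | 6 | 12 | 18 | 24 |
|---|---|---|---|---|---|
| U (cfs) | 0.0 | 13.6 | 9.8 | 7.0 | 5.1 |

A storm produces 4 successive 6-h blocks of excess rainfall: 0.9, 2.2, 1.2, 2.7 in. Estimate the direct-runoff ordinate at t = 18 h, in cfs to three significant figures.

Q ≈ 44.2 cfs

By discrete convolution, Q_j = Σ (P_i / 1 in) · U_{j−i}.
At t = 18 h (j=3): Q = (0.9/1)·7.0 + (2.2/1)·9.8 + (1.2/1)·13.6 + (2.7/1)·0.0 = 44.2 cfs.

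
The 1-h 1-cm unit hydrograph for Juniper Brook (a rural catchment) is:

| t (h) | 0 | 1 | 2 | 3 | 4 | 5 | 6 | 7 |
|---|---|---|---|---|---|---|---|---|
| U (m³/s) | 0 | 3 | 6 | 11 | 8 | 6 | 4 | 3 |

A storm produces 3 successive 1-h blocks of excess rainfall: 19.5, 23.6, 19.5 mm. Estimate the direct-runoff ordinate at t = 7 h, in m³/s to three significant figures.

Q ≈ 27.0 m³/s

By discrete convolution, Q_j = Σ (P_i / 10 mm) · U_{j−i}.
At t = 7 h (j=7): Q = (19.5/10)·3 + (23.6/10)·4 + (19.5/10)·6 = 27.0 m³/s.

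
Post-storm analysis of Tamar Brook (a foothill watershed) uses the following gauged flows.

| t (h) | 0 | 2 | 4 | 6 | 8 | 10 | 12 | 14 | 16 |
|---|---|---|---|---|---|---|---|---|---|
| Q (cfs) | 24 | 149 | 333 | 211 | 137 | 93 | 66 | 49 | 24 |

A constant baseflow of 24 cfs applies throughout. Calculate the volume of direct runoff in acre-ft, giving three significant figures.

Direct-runoff ordinates (Q − Q_b): 0.0, 125.0, 309.0, 187.0, 113.0, 69.0, 42.0, 25.0, 0.0 cfs.
ΣQ_DR = 870.0 cfs.
With Δt = 2 h = 7200 s, V = ΣQ_DR · Δt = 870.0 × 7200 = 6.26 × 10^6 ft³ = 144 acre-ft.

V ≈ 144 acre-ft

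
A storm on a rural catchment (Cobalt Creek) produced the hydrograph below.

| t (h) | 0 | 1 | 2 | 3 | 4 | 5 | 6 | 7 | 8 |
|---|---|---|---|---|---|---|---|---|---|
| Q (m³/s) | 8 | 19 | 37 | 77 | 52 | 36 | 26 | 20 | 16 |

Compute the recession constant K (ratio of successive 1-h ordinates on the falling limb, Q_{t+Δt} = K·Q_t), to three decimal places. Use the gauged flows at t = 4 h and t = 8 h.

Using the recession-limb readings at t = 4 h and t = 8 h: Q falls from 52 to 16 m³/s over 4 intervals.
K = (Q₂/Q₁)^(1/4) = (16/52)^(1/4) = 0.745.

K ≈ 0.745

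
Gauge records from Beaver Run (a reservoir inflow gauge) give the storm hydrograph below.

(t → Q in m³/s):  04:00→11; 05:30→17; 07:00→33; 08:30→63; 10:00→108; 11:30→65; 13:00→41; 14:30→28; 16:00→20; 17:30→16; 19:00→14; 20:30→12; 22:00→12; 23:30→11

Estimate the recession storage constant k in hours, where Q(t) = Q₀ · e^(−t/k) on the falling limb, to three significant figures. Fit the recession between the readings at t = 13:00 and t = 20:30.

On the falling limb, Q drops from 41 to 12 m³/s between t = 13:00 and t = 20:30 (Δt = 7.5 h).
k = −Δt / ln(Q₂/Q₁) = −7.5 / ln(12/41) = 6.10 h.

k ≈ 6.10 h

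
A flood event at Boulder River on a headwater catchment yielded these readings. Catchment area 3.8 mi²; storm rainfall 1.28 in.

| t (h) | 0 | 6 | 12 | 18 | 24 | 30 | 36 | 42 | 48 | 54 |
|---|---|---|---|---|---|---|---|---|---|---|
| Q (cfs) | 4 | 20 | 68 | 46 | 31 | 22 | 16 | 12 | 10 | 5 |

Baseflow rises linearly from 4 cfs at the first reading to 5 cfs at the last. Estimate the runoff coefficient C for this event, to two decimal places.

C ≈ 0.36

ΣQ_DR = 189.0 cfs; V = ΣQ_DR·Δt = 4.082 × 10^6 ft³.
Runoff depth d = V / A = 0.4624 in.
C = d / P = 0.4624 / 1.28 = 0.36.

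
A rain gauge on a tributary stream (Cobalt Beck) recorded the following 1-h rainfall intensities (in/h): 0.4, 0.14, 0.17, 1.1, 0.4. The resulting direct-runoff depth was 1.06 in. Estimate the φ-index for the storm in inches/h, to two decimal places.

Only the 3 blocks with intensity above φ contribute runoff: 0.4, 1.1, 0.4 in/h.
Σ(I−φ)·Δt = d  ⇒  (0.4+1.1+0.4 − 3φ)·1 = 1.06
φ = (1.900 − 1.06/1) / 3 = 0.28 in/h.

φ ≈ 0.28 in/h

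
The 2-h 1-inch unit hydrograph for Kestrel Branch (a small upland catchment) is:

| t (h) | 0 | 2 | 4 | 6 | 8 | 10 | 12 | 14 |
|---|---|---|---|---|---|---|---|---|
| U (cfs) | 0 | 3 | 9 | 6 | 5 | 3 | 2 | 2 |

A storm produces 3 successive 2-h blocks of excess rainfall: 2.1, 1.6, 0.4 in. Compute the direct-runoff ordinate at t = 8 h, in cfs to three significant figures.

Q ≈ 23.7 cfs

By discrete convolution, Q_j = Σ (P_i / 1 in) · U_{j−i}.
At t = 8 h (j=4): Q = (2.1/1)·5 + (1.6/1)·6 + (0.4/1)·9 = 23.7 cfs.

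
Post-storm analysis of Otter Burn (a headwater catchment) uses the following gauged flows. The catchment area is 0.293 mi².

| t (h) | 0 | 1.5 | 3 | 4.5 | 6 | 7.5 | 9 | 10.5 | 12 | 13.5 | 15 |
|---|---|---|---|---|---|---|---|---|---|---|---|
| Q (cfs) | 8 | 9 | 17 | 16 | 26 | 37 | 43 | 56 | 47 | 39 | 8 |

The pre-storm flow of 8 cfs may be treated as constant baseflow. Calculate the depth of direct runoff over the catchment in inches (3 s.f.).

Direct runoff: 0.0, 1.0, 9.0, 8.0, 18.0, 29.0, 35.0, 48.0, 39.0, 31.0, 0.0 cfs; ΣQ_DR = 218.0 cfs.
V = ΣQ_DR · Δt = 218.0 × 5400 s = 1.177 × 10^6 ft³.
Over A = 0.293 mi², depth = V / A = 1.73 in.

d ≈ 1.73 in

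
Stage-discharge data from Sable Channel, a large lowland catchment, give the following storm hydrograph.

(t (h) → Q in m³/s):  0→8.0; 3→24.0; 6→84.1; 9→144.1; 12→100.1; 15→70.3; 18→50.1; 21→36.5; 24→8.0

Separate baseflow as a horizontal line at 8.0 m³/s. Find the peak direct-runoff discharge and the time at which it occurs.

Subtracting baseflow gives direct-runoff ordinates: 0.0, 16.0, 76.1, 136.1, 92.1, 62.3, 42.1, 28.5, 0.0 m³/s.
The maximum is 136.1 m³/s, occurring at the reading for t = 9 h.

Q_p = 136.1 m³/s at t = 9 h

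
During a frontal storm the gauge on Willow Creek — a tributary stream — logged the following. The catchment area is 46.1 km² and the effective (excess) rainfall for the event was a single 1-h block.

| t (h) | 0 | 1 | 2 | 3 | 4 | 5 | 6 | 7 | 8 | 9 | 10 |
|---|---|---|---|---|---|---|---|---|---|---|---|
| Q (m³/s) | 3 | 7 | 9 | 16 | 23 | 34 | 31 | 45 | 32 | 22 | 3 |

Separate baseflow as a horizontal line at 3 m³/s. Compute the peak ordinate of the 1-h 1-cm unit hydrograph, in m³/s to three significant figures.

U_p ≈ 28.0 m³/s

Direct runoff: 0.0, 4.0, 6.0, 13.0, 20.0, 31.0, 28.0, 42.0, 29.0, 19.0, 0.0 m³/s; ΣQ_DR = 192.0 m³/s, peak = 42.0 m³/s.
Runoff depth d = ΣQ_DR·Δt / A = 192.0 × 3600 / (46.1 km²) = 14.99 mm.
The 1-cm UH is the DRH scaled by (10 mm)/d, so U_p = 42.0 × 10/14.99 = 28.0 m³/s.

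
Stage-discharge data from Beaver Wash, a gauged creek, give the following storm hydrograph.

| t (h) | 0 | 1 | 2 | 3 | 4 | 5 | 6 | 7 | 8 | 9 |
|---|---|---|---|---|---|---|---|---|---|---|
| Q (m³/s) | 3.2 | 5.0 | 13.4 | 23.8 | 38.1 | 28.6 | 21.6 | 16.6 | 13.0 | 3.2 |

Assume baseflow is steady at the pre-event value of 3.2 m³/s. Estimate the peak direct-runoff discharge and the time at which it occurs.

Subtracting baseflow gives direct-runoff ordinates: 0.0, 1.8, 10.2, 20.6, 34.9, 25.4, 18.4, 13.4, 9.8, 0.0 m³/s.
The maximum is 34.9 m³/s, occurring at the reading for t = 4 h.

Q_p = 34.9 m³/s at t = 4 h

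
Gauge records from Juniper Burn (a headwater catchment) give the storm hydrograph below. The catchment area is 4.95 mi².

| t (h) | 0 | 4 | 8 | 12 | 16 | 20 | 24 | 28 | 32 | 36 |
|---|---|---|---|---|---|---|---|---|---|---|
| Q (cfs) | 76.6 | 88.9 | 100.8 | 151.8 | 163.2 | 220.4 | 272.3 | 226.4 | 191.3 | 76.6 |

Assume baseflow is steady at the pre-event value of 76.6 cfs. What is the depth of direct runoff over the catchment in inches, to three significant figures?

d ≈ 1.00 in

Direct runoff: 0.0, 12.3, 24.2, 75.2, 86.6, 143.8, 195.7, 149.8, 114.7, 0.0 cfs; ΣQ_DR = 802.3 cfs.
V = ΣQ_DR · Δt = 802.3 × 14400 s = 1.155 × 10^7 ft³.
Over A = 4.95 mi², depth = V / A = 1.00 in.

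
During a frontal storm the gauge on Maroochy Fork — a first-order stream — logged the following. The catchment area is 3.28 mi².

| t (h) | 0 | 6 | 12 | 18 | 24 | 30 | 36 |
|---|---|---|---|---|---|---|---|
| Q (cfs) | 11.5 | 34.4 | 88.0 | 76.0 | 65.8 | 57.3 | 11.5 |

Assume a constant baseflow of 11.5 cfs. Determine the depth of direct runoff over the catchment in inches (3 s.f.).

Direct runoff: 0.0, 22.9, 76.5, 64.5, 54.3, 45.8, 0.0 cfs; ΣQ_DR = 264.0 cfs.
V = ΣQ_DR · Δt = 264.0 × 21600 s = 5.702 × 10^6 ft³.
Over A = 3.28 mi², depth = V / A = 0.748 in.

d ≈ 0.748 in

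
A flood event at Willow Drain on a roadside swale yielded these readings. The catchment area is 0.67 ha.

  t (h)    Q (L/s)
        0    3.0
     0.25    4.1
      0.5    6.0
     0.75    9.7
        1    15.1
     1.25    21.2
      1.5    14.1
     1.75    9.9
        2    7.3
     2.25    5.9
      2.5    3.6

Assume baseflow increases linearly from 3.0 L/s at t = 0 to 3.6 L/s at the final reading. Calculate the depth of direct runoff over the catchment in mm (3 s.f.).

d ≈ 8.54 mm

Direct runoff: 0.00, 1.04, 2.88, 6.52, 11.86, 17.90, 10.74, 6.48, 3.82, 2.36, 0.00 L/s; ΣQ_DR = 63.60 L/s.
V = ΣQ_DR · Δt = 63.60 × 900 s = 57240 L.
Over A = 0.67 ha, depth = V / A = 8.54 mm.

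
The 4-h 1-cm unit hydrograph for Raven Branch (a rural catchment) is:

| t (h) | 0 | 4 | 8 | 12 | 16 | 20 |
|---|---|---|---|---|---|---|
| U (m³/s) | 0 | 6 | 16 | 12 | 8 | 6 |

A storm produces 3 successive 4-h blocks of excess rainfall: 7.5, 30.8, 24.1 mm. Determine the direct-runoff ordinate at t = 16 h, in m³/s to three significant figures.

Q ≈ 81.5 m³/s

By discrete convolution, Q_j = Σ (P_i / 10 mm) · U_{j−i}.
At t = 16 h (j=4): Q = (7.5/10)·8 + (30.8/10)·12 + (24.1/10)·16 = 81.5 m³/s.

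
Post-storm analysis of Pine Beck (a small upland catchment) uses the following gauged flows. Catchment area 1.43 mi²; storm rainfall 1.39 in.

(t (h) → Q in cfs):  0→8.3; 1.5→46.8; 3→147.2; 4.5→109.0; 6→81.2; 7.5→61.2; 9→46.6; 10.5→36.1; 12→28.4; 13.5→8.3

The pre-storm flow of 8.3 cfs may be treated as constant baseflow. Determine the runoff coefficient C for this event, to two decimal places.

ΣQ_DR = 490.1 cfs; V = ΣQ_DR·Δt = 2.647 × 10^6 ft³.
Runoff depth d = V / A = 0.7966 in.
C = d / P = 0.7966 / 1.39 = 0.57.

C ≈ 0.57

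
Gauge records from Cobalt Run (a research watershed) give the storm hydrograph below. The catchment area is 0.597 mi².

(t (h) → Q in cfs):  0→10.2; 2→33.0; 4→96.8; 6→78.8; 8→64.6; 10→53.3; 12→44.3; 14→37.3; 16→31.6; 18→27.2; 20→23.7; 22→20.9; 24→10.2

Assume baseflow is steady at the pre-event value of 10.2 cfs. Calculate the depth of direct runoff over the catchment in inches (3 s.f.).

Direct runoff: 0.0, 22.8, 86.6, 68.6, 54.4, 43.1, 34.1, 27.1, 21.4, 17.0, 13.5, 10.7, 0.0 cfs; ΣQ_DR = 399.3 cfs.
V = ΣQ_DR · Δt = 399.3 × 7200 s = 2.875 × 10^6 ft³.
Over A = 0.597 mi², depth = V / A = 2.07 in.

d ≈ 2.07 in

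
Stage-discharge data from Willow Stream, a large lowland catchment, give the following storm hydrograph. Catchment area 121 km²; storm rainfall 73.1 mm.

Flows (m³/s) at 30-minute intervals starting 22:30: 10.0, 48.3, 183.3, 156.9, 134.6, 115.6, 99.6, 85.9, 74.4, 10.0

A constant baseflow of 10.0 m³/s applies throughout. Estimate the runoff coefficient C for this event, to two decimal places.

ΣQ_DR = 818.6 m³/s; V = ΣQ_DR·Δt = 1.473 × 10^6 m³.
Runoff depth d = V / A = 12.18 mm.
C = d / P = 12.18 / 73.1 = 0.17.

C ≈ 0.17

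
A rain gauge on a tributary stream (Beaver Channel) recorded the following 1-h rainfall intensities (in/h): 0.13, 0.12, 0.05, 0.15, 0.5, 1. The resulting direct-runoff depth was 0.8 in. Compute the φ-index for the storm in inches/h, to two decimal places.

φ ≈ 0.35 in/h

Only the 2 blocks with intensity above φ contribute runoff: 0.5, 1 in/h.
Σ(I−φ)·Δt = d  ⇒  (0.5+1 − 2φ)·1 = 0.8
φ = (1.500 − 0.8/1) / 2 = 0.35 in/h.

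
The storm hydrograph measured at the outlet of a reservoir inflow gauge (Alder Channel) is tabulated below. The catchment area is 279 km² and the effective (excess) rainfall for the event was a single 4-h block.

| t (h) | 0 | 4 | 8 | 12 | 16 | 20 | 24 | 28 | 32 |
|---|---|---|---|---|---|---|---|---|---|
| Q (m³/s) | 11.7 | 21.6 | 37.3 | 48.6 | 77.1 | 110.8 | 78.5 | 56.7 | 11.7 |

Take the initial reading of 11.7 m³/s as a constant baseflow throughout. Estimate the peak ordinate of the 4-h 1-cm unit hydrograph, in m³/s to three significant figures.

Direct runoff: 0.0, 9.9, 25.6, 36.9, 65.4, 99.1, 66.8, 45.0, 0.0 m³/s; ΣQ_DR = 348.7 m³/s, peak = 99.1 m³/s.
Runoff depth d = ΣQ_DR·Δt / A = 348.7 × 14400 / (279 km²) = 18.00 mm.
The 1-cm UH is the DRH scaled by (10 mm)/d, so U_p = 99.1 × 10/18.00 = 55.1 m³/s.

U_p ≈ 55.1 m³/s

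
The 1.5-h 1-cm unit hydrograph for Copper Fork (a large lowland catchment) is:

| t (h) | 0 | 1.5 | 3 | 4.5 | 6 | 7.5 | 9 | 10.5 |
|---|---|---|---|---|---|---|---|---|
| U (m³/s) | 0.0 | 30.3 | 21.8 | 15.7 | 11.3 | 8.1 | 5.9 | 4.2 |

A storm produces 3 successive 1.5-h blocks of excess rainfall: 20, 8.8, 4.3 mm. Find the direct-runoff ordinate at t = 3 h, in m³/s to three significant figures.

Q ≈ 70.3 m³/s

By discrete convolution, Q_j = Σ (P_i / 10 mm) · U_{j−i}.
At t = 3 h (j=2): Q = (20/10)·21.8 + (8.8/10)·30.3 + (4.3/10)·0.0 = 70.3 m³/s.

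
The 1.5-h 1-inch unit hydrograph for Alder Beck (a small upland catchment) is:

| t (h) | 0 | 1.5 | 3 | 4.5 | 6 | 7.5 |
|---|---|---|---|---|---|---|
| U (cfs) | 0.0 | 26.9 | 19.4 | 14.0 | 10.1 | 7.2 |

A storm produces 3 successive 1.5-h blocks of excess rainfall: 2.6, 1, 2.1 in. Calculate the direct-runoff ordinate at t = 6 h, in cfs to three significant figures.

Q ≈ 81.0 cfs

By discrete convolution, Q_j = Σ (P_i / 1 in) · U_{j−i}.
At t = 6 h (j=4): Q = (2.6/1)·10.1 + (1/1)·14.0 + (2.1/1)·19.4 = 81.0 cfs.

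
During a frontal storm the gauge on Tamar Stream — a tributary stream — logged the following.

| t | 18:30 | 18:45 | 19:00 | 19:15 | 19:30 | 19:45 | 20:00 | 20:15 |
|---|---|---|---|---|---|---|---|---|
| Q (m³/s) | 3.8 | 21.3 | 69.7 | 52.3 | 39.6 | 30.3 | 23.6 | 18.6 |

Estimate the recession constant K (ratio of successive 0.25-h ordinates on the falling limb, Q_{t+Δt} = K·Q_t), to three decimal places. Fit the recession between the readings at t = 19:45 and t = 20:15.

K ≈ 0.783

Using the recession-limb readings at t = 19:45 and t = 20:15: Q falls from 30.3 to 18.6 m³/s over 2 intervals.
K = (Q₂/Q₁)^(1/2) = (18.6/30.3)^(1/2) = 0.783.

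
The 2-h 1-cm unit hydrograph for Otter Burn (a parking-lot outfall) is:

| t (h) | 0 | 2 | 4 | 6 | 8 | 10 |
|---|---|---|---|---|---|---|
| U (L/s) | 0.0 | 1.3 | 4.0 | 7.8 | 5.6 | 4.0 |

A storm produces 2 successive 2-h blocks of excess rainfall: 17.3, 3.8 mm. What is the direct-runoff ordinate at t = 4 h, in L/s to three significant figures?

By discrete convolution, Q_j = Σ (P_i / 10 mm) · U_{j−i}.
At t = 4 h (j=2): Q = (17.3/10)·4.0 + (3.8/10)·1.3 = 7.41 L/s.

Q ≈ 7.41 L/s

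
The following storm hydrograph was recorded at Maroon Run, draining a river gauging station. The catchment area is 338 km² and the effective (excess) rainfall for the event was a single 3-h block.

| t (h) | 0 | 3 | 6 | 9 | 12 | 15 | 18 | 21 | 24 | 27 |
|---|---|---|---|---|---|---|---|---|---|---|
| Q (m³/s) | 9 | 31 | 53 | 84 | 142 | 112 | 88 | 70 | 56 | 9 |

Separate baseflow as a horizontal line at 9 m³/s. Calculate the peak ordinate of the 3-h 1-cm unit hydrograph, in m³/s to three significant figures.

Direct runoff: 0.0, 22.0, 44.0, 75.0, 133.0, 103.0, 79.0, 61.0, 47.0, 0.0 m³/s; ΣQ_DR = 564.0 m³/s, peak = 133.0 m³/s.
Runoff depth d = ΣQ_DR·Δt / A = 564.0 × 10800 / (338 km²) = 18.02 mm.
The 1-cm UH is the DRH scaled by (10 mm)/d, so U_p = 133.0 × 10/18.02 = 73.8 m³/s.

U_p ≈ 73.8 m³/s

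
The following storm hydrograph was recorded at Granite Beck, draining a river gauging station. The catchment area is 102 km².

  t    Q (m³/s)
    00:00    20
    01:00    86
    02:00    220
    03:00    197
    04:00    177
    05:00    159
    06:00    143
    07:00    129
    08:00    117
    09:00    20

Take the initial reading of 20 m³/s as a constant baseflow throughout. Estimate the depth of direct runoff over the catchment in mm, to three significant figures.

Direct runoff: 0.0, 66.0, 200.0, 177.0, 157.0, 139.0, 123.0, 109.0, 97.0, 0.0 m³/s; ΣQ_DR = 1068 m³/s.
V = ΣQ_DR · Δt = 1068 × 3600 s = 3.845 × 10^6 m³.
Over A = 102 km², depth = V / A = 37.7 mm.

d ≈ 37.7 mm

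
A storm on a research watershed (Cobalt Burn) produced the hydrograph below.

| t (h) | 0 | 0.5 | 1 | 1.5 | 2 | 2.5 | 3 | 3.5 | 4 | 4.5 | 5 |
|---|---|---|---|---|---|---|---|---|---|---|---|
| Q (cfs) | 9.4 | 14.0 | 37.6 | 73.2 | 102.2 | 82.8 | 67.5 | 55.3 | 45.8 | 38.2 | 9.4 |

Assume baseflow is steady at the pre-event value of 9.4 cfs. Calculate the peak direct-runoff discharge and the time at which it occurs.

Q_p = 92.8 cfs at t = 2 h

Subtracting baseflow gives direct-runoff ordinates: 0.0, 4.6, 28.2, 63.8, 92.8, 73.4, 58.1, 45.9, 36.4, 28.8, 0.0 cfs.
The maximum is 92.8 cfs, occurring at the reading for t = 2 h.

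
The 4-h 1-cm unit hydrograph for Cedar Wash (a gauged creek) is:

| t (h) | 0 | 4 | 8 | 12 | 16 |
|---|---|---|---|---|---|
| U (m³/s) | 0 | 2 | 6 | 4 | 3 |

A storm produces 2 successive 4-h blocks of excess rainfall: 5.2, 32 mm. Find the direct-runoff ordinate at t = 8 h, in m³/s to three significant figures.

Q ≈ 9.52 m³/s

By discrete convolution, Q_j = Σ (P_i / 10 mm) · U_{j−i}.
At t = 8 h (j=2): Q = (5.2/10)·6 + (32/10)·2 = 9.52 m³/s.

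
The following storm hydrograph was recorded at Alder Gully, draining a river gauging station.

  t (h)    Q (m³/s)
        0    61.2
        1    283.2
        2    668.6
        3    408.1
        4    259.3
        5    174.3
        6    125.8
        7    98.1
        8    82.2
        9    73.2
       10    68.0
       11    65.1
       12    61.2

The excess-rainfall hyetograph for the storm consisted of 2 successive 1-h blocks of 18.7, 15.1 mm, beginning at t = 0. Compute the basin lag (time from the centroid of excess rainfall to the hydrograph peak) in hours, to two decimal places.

Centroid of excess rainfall: t_c = Σ P_i·t̄_i / ΣP_i = 0.9467 h (block centres at 0.5, 1.5 h).
Hydrograph peak occurs at t = 2 h, so basin lag t_L = 2 − 0.9467 = 1.05 h.

t_L ≈ 1.05 h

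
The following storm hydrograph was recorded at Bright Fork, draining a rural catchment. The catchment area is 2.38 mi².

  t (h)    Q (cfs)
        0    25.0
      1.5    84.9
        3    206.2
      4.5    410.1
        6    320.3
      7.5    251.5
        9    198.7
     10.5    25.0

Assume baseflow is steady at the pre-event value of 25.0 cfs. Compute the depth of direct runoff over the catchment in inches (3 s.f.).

d ≈ 1.29 in

Direct runoff: 0.0, 59.9, 181.2, 385.1, 295.3, 226.5, 173.7, 0.0 cfs; ΣQ_DR = 1322 cfs.
V = ΣQ_DR · Δt = 1322 × 5400 s = 7.137 × 10^6 ft³.
Over A = 2.38 mi², depth = V / A = 1.29 in.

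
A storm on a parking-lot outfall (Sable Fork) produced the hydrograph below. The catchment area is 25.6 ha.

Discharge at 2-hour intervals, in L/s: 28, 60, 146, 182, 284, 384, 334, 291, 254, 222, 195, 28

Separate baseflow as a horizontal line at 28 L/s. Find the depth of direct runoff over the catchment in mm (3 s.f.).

d ≈ 58.3 mm

Direct runoff: 0.0, 32.0, 118.0, 154.0, 256.0, 356.0, 306.0, 263.0, 226.0, 194.0, 167.0, 0.0 L/s; ΣQ_DR = 2072 L/s.
V = ΣQ_DR · Δt = 2072 × 7200 s = 1.492 × 10^7 L.
Over A = 25.6 ha, depth = V / A = 58.3 mm.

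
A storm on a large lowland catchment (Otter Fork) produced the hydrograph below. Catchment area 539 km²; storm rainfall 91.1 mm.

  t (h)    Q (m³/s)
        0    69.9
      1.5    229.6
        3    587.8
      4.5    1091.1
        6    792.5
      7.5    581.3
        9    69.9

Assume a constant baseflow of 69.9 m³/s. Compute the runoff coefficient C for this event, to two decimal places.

C ≈ 0.32

ΣQ_DR = 2933 m³/s; V = ΣQ_DR·Δt = 1.584 × 10^7 m³.
Runoff depth d = V / A = 29.38 mm.
C = d / P = 29.38 / 91.1 = 0.32.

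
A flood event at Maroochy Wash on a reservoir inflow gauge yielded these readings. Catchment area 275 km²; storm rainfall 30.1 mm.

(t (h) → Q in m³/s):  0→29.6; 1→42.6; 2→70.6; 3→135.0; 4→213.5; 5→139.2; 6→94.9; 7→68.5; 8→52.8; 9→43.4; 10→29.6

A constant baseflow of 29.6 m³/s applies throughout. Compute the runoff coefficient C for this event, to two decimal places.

C ≈ 0.26

ΣQ_DR = 594.1 m³/s; V = ΣQ_DR·Δt = 2.139 × 10^6 m³.
Runoff depth d = V / A = 7.777 mm.
C = d / P = 7.777 / 30.1 = 0.26.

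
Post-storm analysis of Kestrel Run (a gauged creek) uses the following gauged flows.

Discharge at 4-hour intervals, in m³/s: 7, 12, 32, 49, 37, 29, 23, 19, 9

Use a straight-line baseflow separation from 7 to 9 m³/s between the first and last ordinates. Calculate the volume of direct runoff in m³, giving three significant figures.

V ≈ 2.09 × 10^6 m³

Direct-runoff ordinates (Q − Q_b): 0.00, 4.75, 24.50, 41.25, 29.00, 20.75, 14.50, 10.25, 0.00 m³/s.
ΣQ_DR = 145.0 m³/s.
With Δt = 4 h = 14400 s, V = ΣQ_DR · Δt = 145.0 × 14400 = 2.09 × 10^6 m³.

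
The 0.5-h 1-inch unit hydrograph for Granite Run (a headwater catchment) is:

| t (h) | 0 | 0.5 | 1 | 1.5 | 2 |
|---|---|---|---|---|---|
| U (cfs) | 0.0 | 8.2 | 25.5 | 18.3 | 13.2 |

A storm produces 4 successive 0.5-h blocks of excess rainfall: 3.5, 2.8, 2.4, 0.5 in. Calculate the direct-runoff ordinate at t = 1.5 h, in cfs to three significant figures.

Q ≈ 155 cfs

By discrete convolution, Q_j = Σ (P_i / 1 in) · U_{j−i}.
At t = 1.5 h (j=3): Q = (3.5/1)·18.3 + (2.8/1)·25.5 + (2.4/1)·8.2 + (0.5/1)·0.0 = 155 cfs.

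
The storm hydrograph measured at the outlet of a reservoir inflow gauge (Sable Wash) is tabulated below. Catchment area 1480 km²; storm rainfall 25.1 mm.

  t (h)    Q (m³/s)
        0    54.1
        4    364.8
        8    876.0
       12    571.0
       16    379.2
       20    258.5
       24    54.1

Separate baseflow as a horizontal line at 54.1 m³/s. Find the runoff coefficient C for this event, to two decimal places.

ΣQ_DR = 2179 m³/s; V = ΣQ_DR·Δt = 3.138 × 10^7 m³.
Runoff depth d = V / A = 21.20 mm.
C = d / P = 21.20 / 25.1 = 0.84.

C ≈ 0.84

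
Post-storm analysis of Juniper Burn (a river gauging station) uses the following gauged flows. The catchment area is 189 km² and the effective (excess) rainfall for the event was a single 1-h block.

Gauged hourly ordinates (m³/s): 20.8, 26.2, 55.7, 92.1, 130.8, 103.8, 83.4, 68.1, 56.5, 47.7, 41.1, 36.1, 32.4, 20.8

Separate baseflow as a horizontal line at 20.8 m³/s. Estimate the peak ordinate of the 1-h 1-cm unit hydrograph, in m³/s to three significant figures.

Direct runoff: 0.0, 5.4, 34.9, 71.3, 110.0, 83.0, 62.6, 47.3, 35.7, 26.9, 20.3, 15.3, 11.6, 0.0 m³/s; ΣQ_DR = 524.3 m³/s, peak = 110.0 m³/s.
Runoff depth d = ΣQ_DR·Δt / A = 524.3 × 3600 / (189 km²) = 9.987 mm.
The 1-cm UH is the DRH scaled by (10 mm)/d, so U_p = 110.0 × 10/9.987 = 110 m³/s.

U_p ≈ 110 m³/s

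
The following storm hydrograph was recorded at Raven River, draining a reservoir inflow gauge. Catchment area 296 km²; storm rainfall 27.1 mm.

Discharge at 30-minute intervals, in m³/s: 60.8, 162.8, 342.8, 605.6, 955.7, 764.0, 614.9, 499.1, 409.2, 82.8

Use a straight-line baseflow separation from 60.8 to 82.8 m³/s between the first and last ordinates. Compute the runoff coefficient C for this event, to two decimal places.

C ≈ 0.85

ΣQ_DR = 3780 m³/s; V = ΣQ_DR·Δt = 6.803 × 10^6 m³.
Runoff depth d = V / A = 22.98 mm.
C = d / P = 22.98 / 27.1 = 0.85.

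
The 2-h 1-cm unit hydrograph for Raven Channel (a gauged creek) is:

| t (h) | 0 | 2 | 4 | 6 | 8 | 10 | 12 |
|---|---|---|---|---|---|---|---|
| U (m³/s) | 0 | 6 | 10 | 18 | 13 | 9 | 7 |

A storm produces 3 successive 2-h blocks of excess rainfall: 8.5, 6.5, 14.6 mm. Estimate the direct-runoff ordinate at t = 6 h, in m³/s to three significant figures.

By discrete convolution, Q_j = Σ (P_i / 10 mm) · U_{j−i}.
At t = 6 h (j=3): Q = (8.5/10)·18 + (6.5/10)·10 + (14.6/10)·6 = 30.6 m³/s.

Q ≈ 30.6 m³/s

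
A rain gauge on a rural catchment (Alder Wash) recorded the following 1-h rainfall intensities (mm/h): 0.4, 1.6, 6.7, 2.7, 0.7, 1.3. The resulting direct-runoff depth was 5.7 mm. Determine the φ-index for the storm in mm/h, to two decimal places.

φ ≈ 1.85 mm/h

Only the 2 blocks with intensity above φ contribute runoff: 6.7, 2.7 mm/h.
Σ(I−φ)·Δt = d  ⇒  (6.7+2.7 − 2φ)·1 = 5.7
φ = (9.400 − 5.7/1) / 2 = 1.85 mm/h.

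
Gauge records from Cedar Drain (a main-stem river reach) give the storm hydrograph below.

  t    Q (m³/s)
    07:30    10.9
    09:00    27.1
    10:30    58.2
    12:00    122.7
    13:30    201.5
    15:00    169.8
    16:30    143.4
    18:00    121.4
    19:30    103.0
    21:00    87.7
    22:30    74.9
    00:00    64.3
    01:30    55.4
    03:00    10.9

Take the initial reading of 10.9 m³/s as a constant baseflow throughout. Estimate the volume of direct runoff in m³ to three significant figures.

Direct-runoff ordinates (Q − Q_b): 0.0, 16.2, 47.3, 111.8, 190.6, 158.9, 132.5, 110.5, 92.1, 76.8, 64.0, 53.4, 44.5, 0.0 m³/s.
ΣQ_DR = 1099 m³/s.
With Δt = 1.5 h = 5400 s, V = ΣQ_DR · Δt = 1099 × 5400 = 5.93 × 10^6 m³.

V ≈ 5.93 × 10^6 m³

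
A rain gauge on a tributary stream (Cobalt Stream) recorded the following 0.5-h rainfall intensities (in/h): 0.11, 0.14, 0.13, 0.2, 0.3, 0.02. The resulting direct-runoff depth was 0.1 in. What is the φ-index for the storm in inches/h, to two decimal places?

φ ≈ 0.15 in/h

Only the 2 blocks with intensity above φ contribute runoff: 0.2, 0.3 in/h.
Σ(I−φ)·Δt = d  ⇒  (0.2+0.3 − 2φ)·0.5 = 0.1
φ = (0.5000 − 0.1/0.5) / 2 = 0.15 in/h.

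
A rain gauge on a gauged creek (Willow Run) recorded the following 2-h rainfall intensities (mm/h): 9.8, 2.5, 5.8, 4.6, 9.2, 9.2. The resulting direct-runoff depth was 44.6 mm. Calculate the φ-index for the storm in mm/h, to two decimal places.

Only the 5 blocks with intensity above φ contribute runoff: 9.8, 5.8, 4.6, 9.2, 9.2 mm/h.
Σ(I−φ)·Δt = d  ⇒  (9.8+5.8+4.6+9.2+9.2 − 5φ)·2 = 44.6
φ = (38.60 − 44.6/2) / 5 = 3.26 mm/h.

φ ≈ 3.26 mm/h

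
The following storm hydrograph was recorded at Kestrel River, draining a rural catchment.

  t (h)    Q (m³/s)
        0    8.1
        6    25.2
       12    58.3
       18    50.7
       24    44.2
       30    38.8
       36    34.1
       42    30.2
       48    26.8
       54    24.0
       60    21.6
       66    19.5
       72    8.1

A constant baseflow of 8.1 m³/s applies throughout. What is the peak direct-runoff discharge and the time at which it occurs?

Q_p = 50.2 m³/s at t = 12 h

Subtracting baseflow gives direct-runoff ordinates: 0.0, 17.1, 50.2, 42.6, 36.1, 30.7, 26.0, 22.1, 18.7, 15.9, 13.5, 11.4, 0.0 m³/s.
The maximum is 50.2 m³/s, occurring at the reading for t = 12 h.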